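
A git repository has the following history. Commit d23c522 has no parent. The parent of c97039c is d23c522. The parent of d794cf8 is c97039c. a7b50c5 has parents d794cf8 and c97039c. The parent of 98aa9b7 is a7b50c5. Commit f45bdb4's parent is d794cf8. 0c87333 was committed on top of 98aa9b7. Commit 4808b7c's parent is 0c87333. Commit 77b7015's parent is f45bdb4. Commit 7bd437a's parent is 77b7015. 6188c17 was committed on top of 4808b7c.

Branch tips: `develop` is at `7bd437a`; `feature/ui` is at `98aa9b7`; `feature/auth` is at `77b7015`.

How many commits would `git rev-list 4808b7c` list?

7

Walking parent pointers from 4808b7c: reachable set = {0c87333, 4808b7c, 98aa9b7, a7b50c5, c97039c, d23c522, d794cf8}.
That is 7 commits.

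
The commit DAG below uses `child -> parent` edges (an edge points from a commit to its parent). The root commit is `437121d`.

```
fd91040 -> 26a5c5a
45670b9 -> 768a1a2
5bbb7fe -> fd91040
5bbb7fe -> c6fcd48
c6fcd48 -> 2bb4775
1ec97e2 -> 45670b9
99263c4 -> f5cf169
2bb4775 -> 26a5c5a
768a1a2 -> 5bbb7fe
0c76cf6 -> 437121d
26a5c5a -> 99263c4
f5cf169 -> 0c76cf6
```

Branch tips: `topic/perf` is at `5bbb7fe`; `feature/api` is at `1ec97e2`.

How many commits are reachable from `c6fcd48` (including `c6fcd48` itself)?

Walking parent pointers from c6fcd48: reachable set = {0c76cf6, 26a5c5a, 2bb4775, 437121d, 99263c4, c6fcd48, f5cf169}.
That is 7 commits.

7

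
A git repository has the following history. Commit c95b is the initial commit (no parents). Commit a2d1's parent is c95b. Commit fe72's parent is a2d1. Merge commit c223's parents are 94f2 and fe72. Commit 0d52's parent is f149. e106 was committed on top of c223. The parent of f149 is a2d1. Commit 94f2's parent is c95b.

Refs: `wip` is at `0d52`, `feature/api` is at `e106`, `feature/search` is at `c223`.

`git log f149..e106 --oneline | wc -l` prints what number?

4

Reachable from e106: {94f2, a2d1, c223, c95b, e106, fe72}.
Reachable from f149: {a2d1, c95b, f149}.
In e106's history but not f149's: {94f2, c223, e106, fe72} — 4 commits.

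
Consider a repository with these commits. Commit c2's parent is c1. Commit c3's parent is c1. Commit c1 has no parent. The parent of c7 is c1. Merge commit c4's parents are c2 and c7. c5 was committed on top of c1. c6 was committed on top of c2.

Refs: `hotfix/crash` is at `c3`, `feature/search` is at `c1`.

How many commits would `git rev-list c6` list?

3

Walking parent pointers from c6: reachable set = {c1, c2, c6}.
That is 3 commits.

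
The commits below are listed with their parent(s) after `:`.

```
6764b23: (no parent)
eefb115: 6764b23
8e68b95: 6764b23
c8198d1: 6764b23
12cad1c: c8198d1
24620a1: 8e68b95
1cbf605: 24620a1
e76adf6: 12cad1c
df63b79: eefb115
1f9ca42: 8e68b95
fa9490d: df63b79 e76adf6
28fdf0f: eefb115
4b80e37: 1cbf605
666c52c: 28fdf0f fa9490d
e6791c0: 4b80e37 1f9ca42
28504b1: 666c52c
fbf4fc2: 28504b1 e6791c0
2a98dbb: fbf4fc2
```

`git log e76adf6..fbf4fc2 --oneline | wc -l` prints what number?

Reachable from fbf4fc2: {12cad1c, 1cbf605, 1f9ca42, 24620a1, 28504b1, 28fdf0f, 4b80e37, 666c52c, 6764b23, 8e68b95, c8198d1, df63b79, e6791c0, e76adf6, eefb115, fa9490d, fbf4fc2}.
Reachable from e76adf6: {12cad1c, 6764b23, c8198d1, e76adf6}.
In fbf4fc2's history but not e76adf6's: {1cbf605, 1f9ca42, 24620a1, 28504b1, 28fdf0f, 4b80e37, 666c52c, 8e68b95, df63b79, e6791c0, eefb115, fa9490d, fbf4fc2} — 13 commits.

13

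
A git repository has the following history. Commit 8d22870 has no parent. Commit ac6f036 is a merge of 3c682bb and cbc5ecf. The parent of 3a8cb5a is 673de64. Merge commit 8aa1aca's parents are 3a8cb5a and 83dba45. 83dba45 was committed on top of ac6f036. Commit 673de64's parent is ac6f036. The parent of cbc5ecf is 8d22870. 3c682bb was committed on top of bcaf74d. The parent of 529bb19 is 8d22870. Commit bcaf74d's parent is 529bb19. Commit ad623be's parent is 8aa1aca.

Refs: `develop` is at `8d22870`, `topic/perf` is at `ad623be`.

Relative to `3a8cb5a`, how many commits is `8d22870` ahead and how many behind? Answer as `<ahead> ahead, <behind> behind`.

Reachable from 8d22870: {8d22870}.
Reachable from 3a8cb5a: {3a8cb5a, 3c682bb, 529bb19, 673de64, 8d22870, ac6f036, bcaf74d, cbc5ecf}.
Only in 8d22870's history (ahead): {} — 0.
Only in 3a8cb5a's history (behind): {3a8cb5a, 3c682bb, 529bb19, 673de64, ac6f036, bcaf74d, cbc5ecf} — 7.

0 ahead, 7 behind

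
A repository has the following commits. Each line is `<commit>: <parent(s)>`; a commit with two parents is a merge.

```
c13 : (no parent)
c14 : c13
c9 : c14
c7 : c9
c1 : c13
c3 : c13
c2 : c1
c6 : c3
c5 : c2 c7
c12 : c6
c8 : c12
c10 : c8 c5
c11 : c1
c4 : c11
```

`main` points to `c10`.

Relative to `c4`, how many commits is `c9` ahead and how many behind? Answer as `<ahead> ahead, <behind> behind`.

Reachable from c9: {c13, c14, c9}.
Reachable from c4: {c1, c11, c13, c4}.
Only in c9's history (ahead): {c14, c9} — 2.
Only in c4's history (behind): {c1, c11, c4} — 3.

2 ahead, 3 behind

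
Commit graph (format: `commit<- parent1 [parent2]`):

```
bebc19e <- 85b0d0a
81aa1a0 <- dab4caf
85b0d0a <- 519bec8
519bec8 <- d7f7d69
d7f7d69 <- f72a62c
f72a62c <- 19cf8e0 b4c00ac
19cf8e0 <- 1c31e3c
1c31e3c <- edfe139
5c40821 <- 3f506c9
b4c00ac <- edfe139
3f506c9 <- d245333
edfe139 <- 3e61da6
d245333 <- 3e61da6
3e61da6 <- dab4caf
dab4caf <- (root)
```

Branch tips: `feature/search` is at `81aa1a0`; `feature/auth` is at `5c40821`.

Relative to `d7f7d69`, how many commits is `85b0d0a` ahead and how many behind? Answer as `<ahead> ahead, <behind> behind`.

Reachable from 85b0d0a: {19cf8e0, 1c31e3c, 3e61da6, 519bec8, 85b0d0a, b4c00ac, d7f7d69, dab4caf, edfe139, f72a62c}.
Reachable from d7f7d69: {19cf8e0, 1c31e3c, 3e61da6, b4c00ac, d7f7d69, dab4caf, edfe139, f72a62c}.
Only in 85b0d0a's history (ahead): {519bec8, 85b0d0a} — 2.
Only in d7f7d69's history (behind): {} — 0.

2 ahead, 0 behind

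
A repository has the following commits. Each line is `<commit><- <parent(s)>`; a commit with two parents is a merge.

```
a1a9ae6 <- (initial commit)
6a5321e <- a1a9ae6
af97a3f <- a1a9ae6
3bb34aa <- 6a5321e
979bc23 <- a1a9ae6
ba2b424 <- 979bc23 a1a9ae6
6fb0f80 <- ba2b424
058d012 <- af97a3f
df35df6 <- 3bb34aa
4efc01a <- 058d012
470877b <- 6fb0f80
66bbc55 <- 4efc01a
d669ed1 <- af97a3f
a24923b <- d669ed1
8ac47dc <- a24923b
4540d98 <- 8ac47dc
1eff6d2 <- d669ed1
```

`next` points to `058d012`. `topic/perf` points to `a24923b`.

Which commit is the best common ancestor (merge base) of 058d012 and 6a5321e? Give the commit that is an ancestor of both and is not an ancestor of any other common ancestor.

a1a9ae6

Ancestors of 058d012: {058d012, a1a9ae6, af97a3f}.
Ancestors of 6a5321e: {6a5321e, a1a9ae6}.
Common ancestors: {a1a9ae6}.
The only common ancestor is a1a9ae6, so it is the merge base.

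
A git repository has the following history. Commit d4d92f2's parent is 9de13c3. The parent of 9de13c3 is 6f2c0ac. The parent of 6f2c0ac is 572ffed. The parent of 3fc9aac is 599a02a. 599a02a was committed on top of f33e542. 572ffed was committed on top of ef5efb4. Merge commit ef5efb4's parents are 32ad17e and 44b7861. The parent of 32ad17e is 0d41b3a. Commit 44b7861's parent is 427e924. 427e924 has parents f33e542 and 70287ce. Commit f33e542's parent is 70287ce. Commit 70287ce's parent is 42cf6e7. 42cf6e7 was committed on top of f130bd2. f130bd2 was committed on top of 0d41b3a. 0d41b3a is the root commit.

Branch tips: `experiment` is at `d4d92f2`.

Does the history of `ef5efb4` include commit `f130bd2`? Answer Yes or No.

Ancestors of ef5efb4 (commits reachable by following parents): {0d41b3a, 32ad17e, 427e924, 42cf6e7, 44b7861, 70287ce, ef5efb4, f130bd2, f33e542}.
f130bd2 is in that set, so it is an ancestor of ef5efb4.

Yes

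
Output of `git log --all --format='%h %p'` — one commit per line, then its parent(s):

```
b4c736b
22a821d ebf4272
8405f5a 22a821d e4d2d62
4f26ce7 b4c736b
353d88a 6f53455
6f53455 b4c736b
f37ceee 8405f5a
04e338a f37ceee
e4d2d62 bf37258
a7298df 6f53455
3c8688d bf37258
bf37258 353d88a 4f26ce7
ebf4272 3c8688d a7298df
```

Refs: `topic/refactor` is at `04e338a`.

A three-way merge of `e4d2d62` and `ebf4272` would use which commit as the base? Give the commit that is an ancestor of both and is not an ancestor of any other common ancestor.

Ancestors of e4d2d62: {353d88a, 4f26ce7, 6f53455, b4c736b, bf37258, e4d2d62}.
Ancestors of ebf4272: {353d88a, 3c8688d, 4f26ce7, 6f53455, a7298df, b4c736b, bf37258, ebf4272}.
Common ancestors: {353d88a, 4f26ce7, 6f53455, b4c736b, bf37258}.
Among these, bf37258 is not an ancestor of any other common ancestor — it is the merge base.

bf37258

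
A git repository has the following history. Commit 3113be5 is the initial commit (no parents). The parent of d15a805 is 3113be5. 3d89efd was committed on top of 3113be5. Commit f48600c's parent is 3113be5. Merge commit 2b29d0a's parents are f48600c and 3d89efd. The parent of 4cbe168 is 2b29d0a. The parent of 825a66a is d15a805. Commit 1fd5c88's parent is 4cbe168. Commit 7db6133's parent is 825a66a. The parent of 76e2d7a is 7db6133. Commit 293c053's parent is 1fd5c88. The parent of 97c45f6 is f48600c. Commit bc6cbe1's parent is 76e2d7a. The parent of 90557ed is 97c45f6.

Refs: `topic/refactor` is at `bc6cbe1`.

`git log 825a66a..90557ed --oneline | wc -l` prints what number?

3

Reachable from 90557ed: {3113be5, 90557ed, 97c45f6, f48600c}.
Reachable from 825a66a: {3113be5, 825a66a, d15a805}.
In 90557ed's history but not 825a66a's: {90557ed, 97c45f6, f48600c} — 3 commits.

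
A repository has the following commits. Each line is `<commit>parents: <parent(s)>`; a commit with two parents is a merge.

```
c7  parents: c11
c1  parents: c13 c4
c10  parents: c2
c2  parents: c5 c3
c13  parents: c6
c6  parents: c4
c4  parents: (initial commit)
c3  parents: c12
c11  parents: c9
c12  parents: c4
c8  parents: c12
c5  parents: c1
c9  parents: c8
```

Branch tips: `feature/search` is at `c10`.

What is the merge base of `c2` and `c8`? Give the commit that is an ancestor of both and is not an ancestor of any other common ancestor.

c12

Ancestors of c2: {c1, c12, c13, c2, c3, c4, c5, c6}.
Ancestors of c8: {c12, c4, c8}.
Common ancestors: {c12, c4}.
Among these, c12 is not an ancestor of any other common ancestor — it is the merge base.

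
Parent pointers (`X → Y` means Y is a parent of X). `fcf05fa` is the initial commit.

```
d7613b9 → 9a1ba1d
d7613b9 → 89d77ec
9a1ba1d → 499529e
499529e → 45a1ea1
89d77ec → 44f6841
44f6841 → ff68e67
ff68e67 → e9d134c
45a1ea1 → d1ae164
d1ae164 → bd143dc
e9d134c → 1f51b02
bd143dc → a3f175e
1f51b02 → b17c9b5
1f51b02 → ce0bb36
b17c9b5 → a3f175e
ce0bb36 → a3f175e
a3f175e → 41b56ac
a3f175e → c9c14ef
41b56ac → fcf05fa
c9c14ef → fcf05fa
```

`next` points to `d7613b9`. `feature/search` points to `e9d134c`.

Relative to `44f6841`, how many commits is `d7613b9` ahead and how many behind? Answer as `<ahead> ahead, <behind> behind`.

7 ahead, 0 behind

Reachable from d7613b9: {1f51b02, 41b56ac, 44f6841, 45a1ea1, 499529e, 89d77ec, 9a1ba1d, a3f175e, b17c9b5, bd143dc, c9c14ef, ce0bb36, d1ae164, d7613b9, e9d134c, fcf05fa, ff68e67}.
Reachable from 44f6841: {1f51b02, 41b56ac, 44f6841, a3f175e, b17c9b5, c9c14ef, ce0bb36, e9d134c, fcf05fa, ff68e67}.
Only in d7613b9's history (ahead): {45a1ea1, 499529e, 89d77ec, 9a1ba1d, bd143dc, d1ae164, d7613b9} — 7.
Only in 44f6841's history (behind): {} — 0.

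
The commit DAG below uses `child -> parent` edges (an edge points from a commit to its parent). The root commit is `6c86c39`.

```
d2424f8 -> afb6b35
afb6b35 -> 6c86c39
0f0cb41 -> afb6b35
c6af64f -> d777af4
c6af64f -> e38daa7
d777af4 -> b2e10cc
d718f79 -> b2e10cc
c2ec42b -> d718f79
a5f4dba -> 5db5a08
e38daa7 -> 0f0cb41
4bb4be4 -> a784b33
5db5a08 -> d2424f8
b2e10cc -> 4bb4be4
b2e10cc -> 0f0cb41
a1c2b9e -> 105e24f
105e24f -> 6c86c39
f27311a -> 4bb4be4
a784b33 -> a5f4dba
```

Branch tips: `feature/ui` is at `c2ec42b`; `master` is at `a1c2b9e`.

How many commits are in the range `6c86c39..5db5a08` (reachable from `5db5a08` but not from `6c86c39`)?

3

Reachable from 5db5a08: {5db5a08, 6c86c39, afb6b35, d2424f8}.
Reachable from 6c86c39: {6c86c39}.
In 5db5a08's history but not 6c86c39's: {5db5a08, afb6b35, d2424f8} — 3 commits.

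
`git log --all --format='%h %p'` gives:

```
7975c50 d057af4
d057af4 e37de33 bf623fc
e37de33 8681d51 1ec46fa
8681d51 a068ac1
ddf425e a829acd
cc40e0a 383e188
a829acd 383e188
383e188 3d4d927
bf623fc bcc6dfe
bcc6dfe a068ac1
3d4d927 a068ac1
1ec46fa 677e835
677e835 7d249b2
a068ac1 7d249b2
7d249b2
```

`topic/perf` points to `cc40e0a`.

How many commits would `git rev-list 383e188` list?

4

Walking parent pointers from 383e188: reachable set = {383e188, 3d4d927, 7d249b2, a068ac1}.
That is 4 commits.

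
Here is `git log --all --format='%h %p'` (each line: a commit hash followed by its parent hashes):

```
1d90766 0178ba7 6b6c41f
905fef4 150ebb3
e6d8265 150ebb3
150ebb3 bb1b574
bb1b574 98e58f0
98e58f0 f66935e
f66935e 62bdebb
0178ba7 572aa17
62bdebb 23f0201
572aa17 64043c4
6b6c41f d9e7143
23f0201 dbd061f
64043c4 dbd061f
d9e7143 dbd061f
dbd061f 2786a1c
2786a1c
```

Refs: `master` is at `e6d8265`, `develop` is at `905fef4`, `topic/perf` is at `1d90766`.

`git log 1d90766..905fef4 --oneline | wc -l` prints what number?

Reachable from 905fef4: {150ebb3, 23f0201, 2786a1c, 62bdebb, 905fef4, 98e58f0, bb1b574, dbd061f, f66935e}.
Reachable from 1d90766: {0178ba7, 1d90766, 2786a1c, 572aa17, 64043c4, 6b6c41f, d9e7143, dbd061f}.
In 905fef4's history but not 1d90766's: {150ebb3, 23f0201, 62bdebb, 905fef4, 98e58f0, bb1b574, f66935e} — 7 commits.

7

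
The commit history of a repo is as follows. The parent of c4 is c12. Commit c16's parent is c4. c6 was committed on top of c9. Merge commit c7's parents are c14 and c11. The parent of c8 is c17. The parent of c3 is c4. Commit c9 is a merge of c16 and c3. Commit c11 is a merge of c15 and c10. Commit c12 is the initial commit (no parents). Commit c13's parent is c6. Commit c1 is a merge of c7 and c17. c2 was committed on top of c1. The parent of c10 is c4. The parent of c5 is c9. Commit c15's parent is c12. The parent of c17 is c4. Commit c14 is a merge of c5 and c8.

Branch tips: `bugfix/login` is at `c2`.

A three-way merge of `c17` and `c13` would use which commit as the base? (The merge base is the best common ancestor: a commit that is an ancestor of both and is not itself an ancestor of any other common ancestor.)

c4

Ancestors of c17: {c12, c17, c4}.
Ancestors of c13: {c12, c13, c16, c3, c4, c6, c9}.
Common ancestors: {c12, c4}.
Among these, c4 is not an ancestor of any other common ancestor — it is the merge base.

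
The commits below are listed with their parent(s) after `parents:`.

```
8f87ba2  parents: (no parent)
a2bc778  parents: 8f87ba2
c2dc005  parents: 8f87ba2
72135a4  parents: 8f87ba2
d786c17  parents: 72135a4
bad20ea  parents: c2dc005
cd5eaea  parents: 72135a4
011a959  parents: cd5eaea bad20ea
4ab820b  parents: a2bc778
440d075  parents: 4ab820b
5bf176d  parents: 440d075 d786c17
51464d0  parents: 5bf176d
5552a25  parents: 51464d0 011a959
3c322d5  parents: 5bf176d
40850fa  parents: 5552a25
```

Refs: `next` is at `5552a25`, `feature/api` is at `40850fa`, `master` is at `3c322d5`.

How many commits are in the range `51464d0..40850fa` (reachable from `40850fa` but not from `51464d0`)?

Reachable from 40850fa: {011a959, 40850fa, 440d075, 4ab820b, 51464d0, 5552a25, 5bf176d, 72135a4, 8f87ba2, a2bc778, bad20ea, c2dc005, cd5eaea, d786c17}.
Reachable from 51464d0: {440d075, 4ab820b, 51464d0, 5bf176d, 72135a4, 8f87ba2, a2bc778, d786c17}.
In 40850fa's history but not 51464d0's: {011a959, 40850fa, 5552a25, bad20ea, c2dc005, cd5eaea} — 6 commits.

6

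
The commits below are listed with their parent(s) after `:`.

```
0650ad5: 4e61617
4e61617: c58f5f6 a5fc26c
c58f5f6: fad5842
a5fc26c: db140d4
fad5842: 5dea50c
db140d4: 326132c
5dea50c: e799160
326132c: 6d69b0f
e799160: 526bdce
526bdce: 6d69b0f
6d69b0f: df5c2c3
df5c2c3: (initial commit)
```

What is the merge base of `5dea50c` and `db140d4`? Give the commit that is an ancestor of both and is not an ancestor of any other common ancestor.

6d69b0f

Ancestors of 5dea50c: {526bdce, 5dea50c, 6d69b0f, df5c2c3, e799160}.
Ancestors of db140d4: {326132c, 6d69b0f, db140d4, df5c2c3}.
Common ancestors: {6d69b0f, df5c2c3}.
Among these, 6d69b0f is not an ancestor of any other common ancestor — it is the merge base.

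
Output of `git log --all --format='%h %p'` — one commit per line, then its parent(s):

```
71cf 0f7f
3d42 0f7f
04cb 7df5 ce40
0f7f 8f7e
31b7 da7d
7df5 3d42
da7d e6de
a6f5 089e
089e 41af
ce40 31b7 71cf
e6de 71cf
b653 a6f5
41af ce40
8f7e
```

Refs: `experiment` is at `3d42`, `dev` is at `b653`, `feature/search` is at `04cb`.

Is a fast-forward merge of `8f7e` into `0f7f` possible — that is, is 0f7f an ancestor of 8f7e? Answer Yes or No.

No

A fast-forward from 0f7f to 8f7e is possible iff 0f7f is an ancestor of 8f7e.
Ancestors of 8f7e: {8f7e}.
0f7f is not among them, so fast-forward is not possible.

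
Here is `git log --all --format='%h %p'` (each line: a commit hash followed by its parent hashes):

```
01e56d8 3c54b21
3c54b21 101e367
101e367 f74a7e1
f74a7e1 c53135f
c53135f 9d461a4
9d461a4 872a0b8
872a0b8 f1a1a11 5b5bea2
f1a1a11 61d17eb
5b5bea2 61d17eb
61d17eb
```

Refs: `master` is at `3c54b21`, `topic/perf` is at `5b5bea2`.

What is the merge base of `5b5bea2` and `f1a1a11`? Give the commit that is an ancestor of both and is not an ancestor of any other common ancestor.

Ancestors of 5b5bea2: {5b5bea2, 61d17eb}.
Ancestors of f1a1a11: {61d17eb, f1a1a11}.
Common ancestors: {61d17eb}.
The only common ancestor is 61d17eb, so it is the merge base.

61d17eb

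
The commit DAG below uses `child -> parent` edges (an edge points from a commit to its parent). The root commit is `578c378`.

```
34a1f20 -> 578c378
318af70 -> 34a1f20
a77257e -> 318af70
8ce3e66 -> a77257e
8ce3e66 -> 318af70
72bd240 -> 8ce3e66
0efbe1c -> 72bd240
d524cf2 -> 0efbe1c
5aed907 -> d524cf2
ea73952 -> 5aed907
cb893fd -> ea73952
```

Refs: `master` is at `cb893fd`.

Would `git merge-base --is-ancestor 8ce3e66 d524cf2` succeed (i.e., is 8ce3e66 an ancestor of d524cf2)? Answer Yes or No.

Ancestors of d524cf2 (commits reachable by following parents): {0efbe1c, 318af70, 34a1f20, 578c378, 72bd240, 8ce3e66, a77257e, d524cf2}.
8ce3e66 is in that set, so it is an ancestor of d524cf2.

Yes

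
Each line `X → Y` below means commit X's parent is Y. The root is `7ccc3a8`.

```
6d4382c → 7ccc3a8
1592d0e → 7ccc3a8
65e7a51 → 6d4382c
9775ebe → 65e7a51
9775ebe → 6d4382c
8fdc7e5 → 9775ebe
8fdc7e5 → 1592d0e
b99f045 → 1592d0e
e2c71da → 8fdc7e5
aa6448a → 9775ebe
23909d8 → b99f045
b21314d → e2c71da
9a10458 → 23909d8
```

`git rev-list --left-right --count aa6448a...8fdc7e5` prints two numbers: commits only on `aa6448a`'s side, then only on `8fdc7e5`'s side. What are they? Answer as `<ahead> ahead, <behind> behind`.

Reachable from aa6448a: {65e7a51, 6d4382c, 7ccc3a8, 9775ebe, aa6448a}.
Reachable from 8fdc7e5: {1592d0e, 65e7a51, 6d4382c, 7ccc3a8, 8fdc7e5, 9775ebe}.
Only in aa6448a's history (ahead): {aa6448a} — 1.
Only in 8fdc7e5's history (behind): {1592d0e, 8fdc7e5} — 2.

1 ahead, 2 behind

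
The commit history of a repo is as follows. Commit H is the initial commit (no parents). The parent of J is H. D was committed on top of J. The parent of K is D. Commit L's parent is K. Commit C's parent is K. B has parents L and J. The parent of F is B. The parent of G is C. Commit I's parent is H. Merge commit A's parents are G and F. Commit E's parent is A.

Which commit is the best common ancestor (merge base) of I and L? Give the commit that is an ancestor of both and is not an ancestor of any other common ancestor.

Ancestors of I: {H, I}.
Ancestors of L: {D, H, J, K, L}.
Common ancestors: {H}.
The only common ancestor is H, so it is the merge base.

H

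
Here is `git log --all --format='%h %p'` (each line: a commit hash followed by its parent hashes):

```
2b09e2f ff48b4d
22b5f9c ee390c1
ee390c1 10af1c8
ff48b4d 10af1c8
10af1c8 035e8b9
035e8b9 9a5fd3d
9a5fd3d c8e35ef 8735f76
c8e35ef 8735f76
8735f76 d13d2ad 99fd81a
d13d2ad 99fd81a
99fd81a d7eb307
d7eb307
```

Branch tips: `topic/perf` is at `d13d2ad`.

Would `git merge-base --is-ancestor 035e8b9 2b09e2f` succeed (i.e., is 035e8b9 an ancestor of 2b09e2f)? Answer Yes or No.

Yes

Ancestors of 2b09e2f (commits reachable by following parents): {035e8b9, 10af1c8, 2b09e2f, 8735f76, 99fd81a, 9a5fd3d, c8e35ef, d13d2ad, d7eb307, ff48b4d}.
035e8b9 is in that set, so it is an ancestor of 2b09e2f.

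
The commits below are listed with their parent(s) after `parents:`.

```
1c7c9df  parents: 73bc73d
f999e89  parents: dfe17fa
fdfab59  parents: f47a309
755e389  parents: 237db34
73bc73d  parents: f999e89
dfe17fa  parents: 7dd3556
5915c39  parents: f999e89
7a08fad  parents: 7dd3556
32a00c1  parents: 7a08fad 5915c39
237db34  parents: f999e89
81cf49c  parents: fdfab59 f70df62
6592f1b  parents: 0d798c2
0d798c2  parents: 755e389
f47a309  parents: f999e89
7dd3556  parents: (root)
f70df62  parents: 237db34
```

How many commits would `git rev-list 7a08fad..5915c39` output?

Reachable from 5915c39: {5915c39, 7dd3556, dfe17fa, f999e89}.
Reachable from 7a08fad: {7a08fad, 7dd3556}.
In 5915c39's history but not 7a08fad's: {5915c39, dfe17fa, f999e89} — 3 commits.

3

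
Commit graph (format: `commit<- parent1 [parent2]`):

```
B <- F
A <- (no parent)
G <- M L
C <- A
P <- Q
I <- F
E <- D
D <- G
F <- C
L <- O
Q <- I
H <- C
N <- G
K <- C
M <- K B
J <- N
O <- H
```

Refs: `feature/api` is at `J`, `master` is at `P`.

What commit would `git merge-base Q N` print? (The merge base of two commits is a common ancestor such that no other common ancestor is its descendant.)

F

Ancestors of Q: {A, C, F, I, Q}.
Ancestors of N: {A, B, C, F, G, H, K, L, M, N, O}.
Common ancestors: {A, C, F}.
Among these, F is not an ancestor of any other common ancestor — it is the merge base.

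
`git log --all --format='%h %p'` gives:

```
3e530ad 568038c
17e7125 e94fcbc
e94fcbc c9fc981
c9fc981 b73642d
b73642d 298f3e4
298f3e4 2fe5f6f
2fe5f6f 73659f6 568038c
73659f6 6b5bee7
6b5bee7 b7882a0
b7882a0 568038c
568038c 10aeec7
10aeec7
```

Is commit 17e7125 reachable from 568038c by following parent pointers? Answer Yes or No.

No

Ancestors of 568038c: {10aeec7, 568038c}.
17e7125 is not in that set, so it is not an ancestor of 568038c.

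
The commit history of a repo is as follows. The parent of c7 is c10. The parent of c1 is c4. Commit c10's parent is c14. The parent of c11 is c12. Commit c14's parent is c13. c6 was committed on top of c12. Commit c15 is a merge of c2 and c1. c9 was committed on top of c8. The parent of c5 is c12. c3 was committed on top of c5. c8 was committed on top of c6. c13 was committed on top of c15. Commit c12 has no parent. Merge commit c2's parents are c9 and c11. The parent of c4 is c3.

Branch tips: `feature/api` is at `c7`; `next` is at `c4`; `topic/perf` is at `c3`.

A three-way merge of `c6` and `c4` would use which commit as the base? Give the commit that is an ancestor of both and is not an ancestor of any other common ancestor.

c12

Ancestors of c6: {c12, c6}.
Ancestors of c4: {c12, c3, c4, c5}.
Common ancestors: {c12}.
The only common ancestor is c12, so it is the merge base.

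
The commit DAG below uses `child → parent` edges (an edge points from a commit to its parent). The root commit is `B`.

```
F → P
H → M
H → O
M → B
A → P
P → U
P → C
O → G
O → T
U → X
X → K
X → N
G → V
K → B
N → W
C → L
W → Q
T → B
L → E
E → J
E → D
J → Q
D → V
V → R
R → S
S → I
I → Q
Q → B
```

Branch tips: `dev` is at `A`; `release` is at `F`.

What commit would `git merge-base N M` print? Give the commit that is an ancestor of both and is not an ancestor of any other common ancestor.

Ancestors of N: {B, N, Q, W}.
Ancestors of M: {B, M}.
Common ancestors: {B}.
The only common ancestor is B, so it is the merge base.

B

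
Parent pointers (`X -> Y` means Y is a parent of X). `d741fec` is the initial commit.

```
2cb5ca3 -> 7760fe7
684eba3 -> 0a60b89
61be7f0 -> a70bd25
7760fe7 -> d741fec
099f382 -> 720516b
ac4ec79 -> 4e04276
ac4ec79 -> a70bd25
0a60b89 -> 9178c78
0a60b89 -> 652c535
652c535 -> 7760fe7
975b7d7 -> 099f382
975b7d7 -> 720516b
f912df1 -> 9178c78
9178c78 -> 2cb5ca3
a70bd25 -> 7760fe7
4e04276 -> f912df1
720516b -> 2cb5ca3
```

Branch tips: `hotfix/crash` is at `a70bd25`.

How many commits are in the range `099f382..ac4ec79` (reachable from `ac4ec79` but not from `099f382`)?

Reachable from ac4ec79: {2cb5ca3, 4e04276, 7760fe7, 9178c78, a70bd25, ac4ec79, d741fec, f912df1}.
Reachable from 099f382: {099f382, 2cb5ca3, 720516b, 7760fe7, d741fec}.
In ac4ec79's history but not 099f382's: {4e04276, 9178c78, a70bd25, ac4ec79, f912df1} — 5 commits.

5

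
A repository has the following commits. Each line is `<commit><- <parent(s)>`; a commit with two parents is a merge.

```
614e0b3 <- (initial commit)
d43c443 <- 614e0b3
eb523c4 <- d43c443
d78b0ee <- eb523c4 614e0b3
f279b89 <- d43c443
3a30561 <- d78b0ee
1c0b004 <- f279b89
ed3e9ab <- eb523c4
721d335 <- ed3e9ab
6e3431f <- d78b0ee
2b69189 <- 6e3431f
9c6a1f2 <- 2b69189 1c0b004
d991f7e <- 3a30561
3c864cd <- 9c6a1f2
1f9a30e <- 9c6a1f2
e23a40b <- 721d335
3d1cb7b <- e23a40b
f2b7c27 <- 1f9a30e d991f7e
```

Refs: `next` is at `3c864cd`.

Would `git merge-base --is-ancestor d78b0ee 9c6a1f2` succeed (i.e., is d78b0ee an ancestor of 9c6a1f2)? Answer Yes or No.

Yes

Ancestors of 9c6a1f2 (commits reachable by following parents): {1c0b004, 2b69189, 614e0b3, 6e3431f, 9c6a1f2, d43c443, d78b0ee, eb523c4, f279b89}.
d78b0ee is in that set, so it is an ancestor of 9c6a1f2.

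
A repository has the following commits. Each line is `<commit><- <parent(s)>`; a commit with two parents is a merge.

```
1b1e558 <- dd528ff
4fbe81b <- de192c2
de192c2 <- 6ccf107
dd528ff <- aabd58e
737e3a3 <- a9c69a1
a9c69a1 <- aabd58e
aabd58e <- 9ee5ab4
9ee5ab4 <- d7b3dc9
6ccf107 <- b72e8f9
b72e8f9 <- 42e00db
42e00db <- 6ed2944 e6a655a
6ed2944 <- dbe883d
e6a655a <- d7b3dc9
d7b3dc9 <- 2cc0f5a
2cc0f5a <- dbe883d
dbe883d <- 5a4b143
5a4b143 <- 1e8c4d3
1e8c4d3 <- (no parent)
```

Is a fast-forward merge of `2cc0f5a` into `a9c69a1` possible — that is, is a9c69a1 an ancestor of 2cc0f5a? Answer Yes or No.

A fast-forward from a9c69a1 to 2cc0f5a is possible iff a9c69a1 is an ancestor of 2cc0f5a.
Ancestors of 2cc0f5a: {1e8c4d3, 2cc0f5a, 5a4b143, dbe883d}.
a9c69a1 is not among them, so fast-forward is not possible.

No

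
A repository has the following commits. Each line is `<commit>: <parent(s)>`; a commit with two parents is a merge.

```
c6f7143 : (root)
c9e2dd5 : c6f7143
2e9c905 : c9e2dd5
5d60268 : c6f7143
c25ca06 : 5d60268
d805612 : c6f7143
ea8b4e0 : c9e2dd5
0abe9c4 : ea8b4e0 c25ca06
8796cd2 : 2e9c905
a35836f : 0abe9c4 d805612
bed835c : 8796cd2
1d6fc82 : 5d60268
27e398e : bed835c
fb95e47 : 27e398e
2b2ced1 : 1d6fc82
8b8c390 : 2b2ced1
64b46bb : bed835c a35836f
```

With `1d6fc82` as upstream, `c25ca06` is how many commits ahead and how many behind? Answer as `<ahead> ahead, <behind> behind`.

Reachable from c25ca06: {5d60268, c25ca06, c6f7143}.
Reachable from 1d6fc82: {1d6fc82, 5d60268, c6f7143}.
Only in c25ca06's history (ahead): {c25ca06} — 1.
Only in 1d6fc82's history (behind): {1d6fc82} — 1.

1 ahead, 1 behind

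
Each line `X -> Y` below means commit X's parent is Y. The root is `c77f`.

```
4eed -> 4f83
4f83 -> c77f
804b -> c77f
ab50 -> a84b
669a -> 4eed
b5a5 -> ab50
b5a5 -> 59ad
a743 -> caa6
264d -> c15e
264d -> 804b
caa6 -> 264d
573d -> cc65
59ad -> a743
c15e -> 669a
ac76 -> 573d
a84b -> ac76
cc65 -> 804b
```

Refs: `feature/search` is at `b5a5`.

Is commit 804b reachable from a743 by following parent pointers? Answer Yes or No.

Ancestors of a743 (commits reachable by following parents): {264d, 4eed, 4f83, 669a, 804b, a743, c15e, c77f, caa6}.
804b is in that set, so it is an ancestor of a743.

Yes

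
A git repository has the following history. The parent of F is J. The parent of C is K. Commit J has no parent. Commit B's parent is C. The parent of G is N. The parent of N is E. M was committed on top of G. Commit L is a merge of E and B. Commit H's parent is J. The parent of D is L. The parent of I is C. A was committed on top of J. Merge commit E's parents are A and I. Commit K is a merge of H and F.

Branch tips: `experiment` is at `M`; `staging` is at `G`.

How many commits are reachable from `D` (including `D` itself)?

11

Walking parent pointers from D: reachable set = {A, B, C, D, E, F, H, I, J, K, L}.
That is 11 commits.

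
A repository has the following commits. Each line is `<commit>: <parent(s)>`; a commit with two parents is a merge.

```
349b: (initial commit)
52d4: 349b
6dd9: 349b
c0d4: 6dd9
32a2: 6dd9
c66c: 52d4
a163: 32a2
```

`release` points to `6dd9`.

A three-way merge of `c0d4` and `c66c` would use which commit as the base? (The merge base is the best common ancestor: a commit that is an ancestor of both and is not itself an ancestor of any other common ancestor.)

Ancestors of c0d4: {349b, 6dd9, c0d4}.
Ancestors of c66c: {349b, 52d4, c66c}.
Common ancestors: {349b}.
The only common ancestor is 349b, so it is the merge base.

349b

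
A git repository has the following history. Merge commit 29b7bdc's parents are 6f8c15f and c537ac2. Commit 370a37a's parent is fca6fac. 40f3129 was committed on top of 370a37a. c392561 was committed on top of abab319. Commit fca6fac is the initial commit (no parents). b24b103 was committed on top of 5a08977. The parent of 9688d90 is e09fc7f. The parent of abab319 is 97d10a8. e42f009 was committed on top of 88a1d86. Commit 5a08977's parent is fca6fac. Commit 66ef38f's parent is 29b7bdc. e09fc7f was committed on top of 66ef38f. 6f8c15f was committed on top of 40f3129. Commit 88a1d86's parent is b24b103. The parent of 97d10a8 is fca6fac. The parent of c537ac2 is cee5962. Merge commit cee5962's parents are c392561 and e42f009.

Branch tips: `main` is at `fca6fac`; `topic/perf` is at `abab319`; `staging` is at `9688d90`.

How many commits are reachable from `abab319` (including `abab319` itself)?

Walking parent pointers from abab319: reachable set = {97d10a8, abab319, fca6fac}.
That is 3 commits.

3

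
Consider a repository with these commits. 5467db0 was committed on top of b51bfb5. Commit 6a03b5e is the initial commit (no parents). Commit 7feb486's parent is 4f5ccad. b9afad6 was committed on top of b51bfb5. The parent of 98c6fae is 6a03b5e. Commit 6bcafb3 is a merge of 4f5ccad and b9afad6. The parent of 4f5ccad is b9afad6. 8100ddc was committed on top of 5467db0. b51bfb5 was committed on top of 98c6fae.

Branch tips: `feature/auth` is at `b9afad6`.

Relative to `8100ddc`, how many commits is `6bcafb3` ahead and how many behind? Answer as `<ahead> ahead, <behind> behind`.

3 ahead, 2 behind

Reachable from 6bcafb3: {4f5ccad, 6a03b5e, 6bcafb3, 98c6fae, b51bfb5, b9afad6}.
Reachable from 8100ddc: {5467db0, 6a03b5e, 8100ddc, 98c6fae, b51bfb5}.
Only in 6bcafb3's history (ahead): {4f5ccad, 6bcafb3, b9afad6} — 3.
Only in 8100ddc's history (behind): {5467db0, 8100ddc} — 2.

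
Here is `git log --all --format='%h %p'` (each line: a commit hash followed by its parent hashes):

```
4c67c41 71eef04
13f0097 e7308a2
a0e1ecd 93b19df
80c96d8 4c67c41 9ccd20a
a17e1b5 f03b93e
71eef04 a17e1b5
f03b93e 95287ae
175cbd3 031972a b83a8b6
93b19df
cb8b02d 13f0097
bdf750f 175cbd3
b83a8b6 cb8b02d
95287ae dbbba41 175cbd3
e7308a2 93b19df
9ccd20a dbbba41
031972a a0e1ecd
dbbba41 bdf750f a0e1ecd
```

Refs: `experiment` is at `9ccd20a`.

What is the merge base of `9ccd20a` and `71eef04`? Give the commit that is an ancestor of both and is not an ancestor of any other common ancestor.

Ancestors of 9ccd20a: {031972a, 13f0097, 175cbd3, 93b19df, 9ccd20a, a0e1ecd, b83a8b6, bdf750f, cb8b02d, dbbba41, e7308a2}.
Ancestors of 71eef04: {031972a, 13f0097, 175cbd3, 71eef04, 93b19df, 95287ae, a0e1ecd, a17e1b5, b83a8b6, bdf750f, cb8b02d, dbbba41, e7308a2, f03b93e}.
Common ancestors: {031972a, 13f0097, 175cbd3, 93b19df, a0e1ecd, b83a8b6, bdf750f, cb8b02d, dbbba41, e7308a2}.
Among these, dbbba41 is not an ancestor of any other common ancestor — it is the merge base.

dbbba41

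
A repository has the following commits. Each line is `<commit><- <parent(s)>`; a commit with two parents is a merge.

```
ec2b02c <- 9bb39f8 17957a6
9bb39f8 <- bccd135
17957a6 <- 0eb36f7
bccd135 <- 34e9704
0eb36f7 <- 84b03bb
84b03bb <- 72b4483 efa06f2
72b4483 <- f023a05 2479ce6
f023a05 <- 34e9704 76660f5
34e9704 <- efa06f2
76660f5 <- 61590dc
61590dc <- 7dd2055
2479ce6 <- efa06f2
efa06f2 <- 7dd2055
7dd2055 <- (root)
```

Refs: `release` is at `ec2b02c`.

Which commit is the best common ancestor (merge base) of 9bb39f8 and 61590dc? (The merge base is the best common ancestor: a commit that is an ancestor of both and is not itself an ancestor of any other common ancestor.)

7dd2055

Ancestors of 9bb39f8: {34e9704, 7dd2055, 9bb39f8, bccd135, efa06f2}.
Ancestors of 61590dc: {61590dc, 7dd2055}.
Common ancestors: {7dd2055}.
The only common ancestor is 7dd2055, so it is the merge base.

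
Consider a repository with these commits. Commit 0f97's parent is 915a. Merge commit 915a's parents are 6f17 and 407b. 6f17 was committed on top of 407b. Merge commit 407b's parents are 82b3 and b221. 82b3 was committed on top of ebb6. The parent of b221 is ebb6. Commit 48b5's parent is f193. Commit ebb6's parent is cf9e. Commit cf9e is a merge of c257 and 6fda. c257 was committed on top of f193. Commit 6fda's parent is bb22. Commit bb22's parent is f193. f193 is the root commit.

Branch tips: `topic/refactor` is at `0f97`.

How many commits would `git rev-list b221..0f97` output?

5

Reachable from 0f97: {0f97, 407b, 6f17, 6fda, 82b3, 915a, b221, bb22, c257, cf9e, ebb6, f193}.
Reachable from b221: {6fda, b221, bb22, c257, cf9e, ebb6, f193}.
In 0f97's history but not b221's: {0f97, 407b, 6f17, 82b3, 915a} — 5 commits.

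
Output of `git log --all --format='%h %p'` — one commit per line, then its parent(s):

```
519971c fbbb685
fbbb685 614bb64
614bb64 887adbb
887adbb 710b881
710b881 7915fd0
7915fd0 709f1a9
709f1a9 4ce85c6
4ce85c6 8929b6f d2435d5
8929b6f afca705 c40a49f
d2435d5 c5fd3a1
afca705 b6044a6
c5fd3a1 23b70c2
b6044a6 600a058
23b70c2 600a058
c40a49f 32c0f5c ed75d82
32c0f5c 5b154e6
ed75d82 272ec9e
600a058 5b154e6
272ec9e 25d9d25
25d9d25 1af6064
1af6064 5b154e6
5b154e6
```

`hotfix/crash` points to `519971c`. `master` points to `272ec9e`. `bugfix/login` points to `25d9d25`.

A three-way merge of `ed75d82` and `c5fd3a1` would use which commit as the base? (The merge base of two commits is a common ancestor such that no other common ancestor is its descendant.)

5b154e6

Ancestors of ed75d82: {1af6064, 25d9d25, 272ec9e, 5b154e6, ed75d82}.
Ancestors of c5fd3a1: {23b70c2, 5b154e6, 600a058, c5fd3a1}.
Common ancestors: {5b154e6}.
The only common ancestor is 5b154e6, so it is the merge base.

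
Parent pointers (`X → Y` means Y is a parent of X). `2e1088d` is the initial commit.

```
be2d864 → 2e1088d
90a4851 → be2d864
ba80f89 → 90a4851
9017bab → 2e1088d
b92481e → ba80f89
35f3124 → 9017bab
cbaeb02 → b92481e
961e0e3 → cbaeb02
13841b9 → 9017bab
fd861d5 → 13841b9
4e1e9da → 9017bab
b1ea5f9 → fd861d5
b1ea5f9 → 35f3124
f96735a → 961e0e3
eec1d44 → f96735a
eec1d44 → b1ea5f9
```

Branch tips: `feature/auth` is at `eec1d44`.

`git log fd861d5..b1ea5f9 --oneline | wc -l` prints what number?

2

Reachable from b1ea5f9: {13841b9, 2e1088d, 35f3124, 9017bab, b1ea5f9, fd861d5}.
Reachable from fd861d5: {13841b9, 2e1088d, 9017bab, fd861d5}.
In b1ea5f9's history but not fd861d5's: {35f3124, b1ea5f9} — 2 commits.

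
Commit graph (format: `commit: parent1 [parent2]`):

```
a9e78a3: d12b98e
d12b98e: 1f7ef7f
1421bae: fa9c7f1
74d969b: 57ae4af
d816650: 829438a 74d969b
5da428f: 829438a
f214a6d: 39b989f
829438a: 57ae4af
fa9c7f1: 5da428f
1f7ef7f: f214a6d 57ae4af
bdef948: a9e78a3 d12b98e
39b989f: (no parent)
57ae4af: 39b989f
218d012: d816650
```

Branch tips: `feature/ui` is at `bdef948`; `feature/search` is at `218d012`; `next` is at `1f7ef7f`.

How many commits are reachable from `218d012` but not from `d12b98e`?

4

Reachable from 218d012: {218d012, 39b989f, 57ae4af, 74d969b, 829438a, d816650}.
Reachable from d12b98e: {1f7ef7f, 39b989f, 57ae4af, d12b98e, f214a6d}.
In 218d012's history but not d12b98e's: {218d012, 74d969b, 829438a, d816650} — 4 commits.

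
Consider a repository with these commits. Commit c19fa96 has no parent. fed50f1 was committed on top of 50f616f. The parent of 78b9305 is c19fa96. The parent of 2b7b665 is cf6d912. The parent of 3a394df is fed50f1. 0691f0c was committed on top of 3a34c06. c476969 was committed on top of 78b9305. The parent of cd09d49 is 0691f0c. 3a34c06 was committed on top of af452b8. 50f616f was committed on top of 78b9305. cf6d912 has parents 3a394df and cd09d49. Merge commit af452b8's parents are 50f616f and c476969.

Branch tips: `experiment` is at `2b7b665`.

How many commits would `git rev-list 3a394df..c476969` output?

Reachable from c476969: {78b9305, c19fa96, c476969}.
Reachable from 3a394df: {3a394df, 50f616f, 78b9305, c19fa96, fed50f1}.
In c476969's history but not 3a394df's: {c476969} — 1 commit.

1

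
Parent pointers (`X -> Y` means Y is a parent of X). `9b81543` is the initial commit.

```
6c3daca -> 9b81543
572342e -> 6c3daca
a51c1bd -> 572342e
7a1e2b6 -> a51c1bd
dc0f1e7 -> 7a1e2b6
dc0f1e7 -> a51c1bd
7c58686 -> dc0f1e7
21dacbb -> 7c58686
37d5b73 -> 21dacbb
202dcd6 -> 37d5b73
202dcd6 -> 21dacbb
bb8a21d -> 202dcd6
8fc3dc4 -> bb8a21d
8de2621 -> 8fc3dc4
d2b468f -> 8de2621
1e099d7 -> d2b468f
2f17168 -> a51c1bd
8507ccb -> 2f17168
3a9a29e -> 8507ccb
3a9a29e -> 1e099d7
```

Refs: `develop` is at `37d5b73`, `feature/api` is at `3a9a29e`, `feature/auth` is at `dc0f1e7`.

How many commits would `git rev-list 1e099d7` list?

Walking parent pointers from 1e099d7: reachable set = {1e099d7, 202dcd6, 21dacbb, 37d5b73, 572342e, 6c3daca, 7a1e2b6, 7c58686, 8de2621, 8fc3dc4, 9b81543, a51c1bd, bb8a21d, d2b468f, dc0f1e7}.
That is 15 commits.

15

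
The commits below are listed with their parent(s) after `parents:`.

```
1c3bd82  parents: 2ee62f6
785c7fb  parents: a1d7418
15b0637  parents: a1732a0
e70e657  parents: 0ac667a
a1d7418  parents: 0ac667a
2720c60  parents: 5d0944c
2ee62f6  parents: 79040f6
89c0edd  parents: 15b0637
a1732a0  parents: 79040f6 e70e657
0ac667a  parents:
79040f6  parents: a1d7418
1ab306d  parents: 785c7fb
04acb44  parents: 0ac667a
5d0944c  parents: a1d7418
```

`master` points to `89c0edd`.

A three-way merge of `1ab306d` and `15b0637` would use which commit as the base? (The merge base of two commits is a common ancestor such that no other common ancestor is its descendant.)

Ancestors of 1ab306d: {0ac667a, 1ab306d, 785c7fb, a1d7418}.
Ancestors of 15b0637: {0ac667a, 15b0637, 79040f6, a1732a0, a1d7418, e70e657}.
Common ancestors: {0ac667a, a1d7418}.
Among these, a1d7418 is not an ancestor of any other common ancestor — it is the merge base.

a1d7418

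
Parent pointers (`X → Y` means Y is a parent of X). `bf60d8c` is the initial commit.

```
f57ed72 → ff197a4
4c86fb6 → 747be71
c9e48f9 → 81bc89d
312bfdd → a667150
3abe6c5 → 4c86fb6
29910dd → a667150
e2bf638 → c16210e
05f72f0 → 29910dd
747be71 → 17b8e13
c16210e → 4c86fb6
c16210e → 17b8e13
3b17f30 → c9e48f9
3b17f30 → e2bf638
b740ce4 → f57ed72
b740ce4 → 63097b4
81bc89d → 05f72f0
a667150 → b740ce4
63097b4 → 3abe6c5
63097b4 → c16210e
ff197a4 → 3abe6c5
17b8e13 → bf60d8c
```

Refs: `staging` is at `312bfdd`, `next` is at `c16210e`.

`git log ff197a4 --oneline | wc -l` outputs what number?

6

Walking parent pointers from ff197a4: reachable set = {17b8e13, 3abe6c5, 4c86fb6, 747be71, bf60d8c, ff197a4}.
That is 6 commits.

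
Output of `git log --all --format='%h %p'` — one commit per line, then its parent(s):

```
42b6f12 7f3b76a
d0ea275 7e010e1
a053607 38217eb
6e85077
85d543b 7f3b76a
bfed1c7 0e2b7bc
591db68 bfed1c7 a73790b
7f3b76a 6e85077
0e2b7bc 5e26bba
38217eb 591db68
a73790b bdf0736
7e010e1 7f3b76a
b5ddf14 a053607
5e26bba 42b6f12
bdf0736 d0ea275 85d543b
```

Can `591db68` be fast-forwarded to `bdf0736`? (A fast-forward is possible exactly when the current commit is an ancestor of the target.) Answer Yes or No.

No

A fast-forward from 591db68 to bdf0736 is possible iff 591db68 is an ancestor of bdf0736.
Ancestors of bdf0736: {6e85077, 7e010e1, 7f3b76a, 85d543b, bdf0736, d0ea275}.
591db68 is not among them, so fast-forward is not possible.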